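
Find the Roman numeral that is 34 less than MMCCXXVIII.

MMCCXXVIII = 2228
2228 - 34 = 2194

MMCXCIV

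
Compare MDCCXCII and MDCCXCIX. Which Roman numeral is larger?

MDCCXCII = 1792
MDCCXCIX = 1799
1799 is larger

MDCCXCIX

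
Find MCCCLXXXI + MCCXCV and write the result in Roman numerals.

MCCCLXXXI = 1381
MCCXCV = 1295
1381 + 1295 = 2676

MMDCLXXVI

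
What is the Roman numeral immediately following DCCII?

DCCII = 702; next is 703

DCCIII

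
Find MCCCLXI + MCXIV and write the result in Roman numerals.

MCCCLXI = 1361
MCXIV = 1114
1361 + 1114 = 2475

MMCDLXXV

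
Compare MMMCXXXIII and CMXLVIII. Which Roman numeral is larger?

MMMCXXXIII = 3133
CMXLVIII = 948
3133 is larger

MMMCXXXIII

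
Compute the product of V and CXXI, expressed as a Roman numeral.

V = 5
CXXI = 121
5 × 121 = 605

DCV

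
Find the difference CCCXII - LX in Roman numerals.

CCCXII = 312
LX = 60
312 - 60 = 252

CCLII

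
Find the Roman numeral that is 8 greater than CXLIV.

CXLIV = 144
144 + 8 = 152

CLII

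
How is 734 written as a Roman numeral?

Convert 734 to Roman numerals:
  734 contains 1×500 (D)
  234 contains 2×100 (CC)
  34 contains 3×10 (XXX)
  4 contains 1×4 (IV)

DCCXXXIV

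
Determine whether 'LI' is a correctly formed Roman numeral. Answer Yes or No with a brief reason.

'LI': Check the rules: uses only the symbols I, V, X, L, C, D, M; no symbol is repeated more than three times in a row; V, L and D each appear at most once; no smaller symbol precedes a larger one (values never increase from left to right). Value: L (50) + I (1) = 51. So it is a valid standard Roman numeral.

Yes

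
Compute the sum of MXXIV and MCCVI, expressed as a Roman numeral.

MXXIV = 1024
MCCVI = 1206
1024 + 1206 = 2230

MMCCXXX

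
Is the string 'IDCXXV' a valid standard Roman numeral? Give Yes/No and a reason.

'IDCXXV': Invalid subtractive combination: ID

No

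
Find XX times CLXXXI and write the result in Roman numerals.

XX = 20
CLXXXI = 181
20 × 181 = 3620

MMMDCXX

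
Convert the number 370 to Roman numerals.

Convert 370 to Roman numerals:
  370 contains 3×100 (CCC)
  70 contains 1×50 (L)
  20 contains 2×10 (XX)

CCCLXX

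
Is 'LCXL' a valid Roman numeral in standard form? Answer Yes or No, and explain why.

'LCXL': L should not appear more than once

No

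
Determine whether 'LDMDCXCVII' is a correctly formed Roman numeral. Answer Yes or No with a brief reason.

'LDMDCXCVII': D should not appear more than once

No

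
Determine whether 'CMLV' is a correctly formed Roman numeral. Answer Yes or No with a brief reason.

'CMLV': Check the rules: uses only the symbols I, V, X, L, C, D, M; no symbol is repeated more than three times in a row; V, L and D each appear at most once; the only place a smaller symbol precedes a larger one is the allowed subtractive pair CM, the symbol right after such a pair (if any) is smaller than the pair's first symbol, and otherwise the values never increase from left to right. Value: CM (900) + L (50) + V (5) = 955. So it is a valid standard Roman numeral.

Yes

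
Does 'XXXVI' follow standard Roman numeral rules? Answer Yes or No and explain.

'XXXVI': Check the rules: uses only the symbols I, V, X, L, C, D, M; no symbol is repeated more than three times in a row; V, L and D each appear at most once; no smaller symbol precedes a larger one (values never increase from left to right). Value: X (10) + X (10) + X (10) + V (5) + I (1) = 36. So it is a valid standard Roman numeral.

Yes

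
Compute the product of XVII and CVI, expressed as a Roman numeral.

XVII = 17
CVI = 106
17 × 106 = 1802

MDCCCII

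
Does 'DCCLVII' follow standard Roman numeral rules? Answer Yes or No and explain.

'DCCLVII': Check the rules: uses only the symbols I, V, X, L, C, D, M; no symbol is repeated more than three times in a row; V, L and D each appear at most once; no smaller symbol precedes a larger one (values never increase from left to right). Value: D (500) + C (100) + C (100) + L (50) + V (5) + I (1) + I (1) = 757. So it is a valid standard Roman numeral.

Yes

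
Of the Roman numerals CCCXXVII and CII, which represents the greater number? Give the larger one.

CCCXXVII = 327
CII = 102
327 is larger

CCCXXVII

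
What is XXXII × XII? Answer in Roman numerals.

XXXII = 32
XII = 12
32 × 12 = 384

CCCLXXXIV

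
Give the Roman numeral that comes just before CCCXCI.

CCCXCI = 391; previous is 390

CCCXC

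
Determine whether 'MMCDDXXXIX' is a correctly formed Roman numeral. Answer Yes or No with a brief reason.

'MMCDDXXXIX': D should not appear more than once

No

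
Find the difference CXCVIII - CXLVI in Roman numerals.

CXCVIII = 198
CXLVI = 146
198 - 146 = 52

LII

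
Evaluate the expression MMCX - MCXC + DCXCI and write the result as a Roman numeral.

MMCX = 2110, MCXC = 1190, DCXCI = 691
2110 - 1190 = 920
920 + 691 = 1611

MDCXI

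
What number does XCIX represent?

XCIX: XC=90, IX=9
90 + 9 = 99

99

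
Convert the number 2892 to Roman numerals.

Convert 2892 to Roman numerals:
  2892 contains 2×1000 (MM)
  892 contains 1×500 (D)
  392 contains 3×100 (CCC)
  92 contains 1×90 (XC)
  2 contains 2×1 (II)

MMDCCCXCII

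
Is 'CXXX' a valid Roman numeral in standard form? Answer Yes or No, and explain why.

'CXXX': Check the rules: uses only the symbols I, V, X, L, C, D, M; no symbol is repeated more than three times in a row; V, L and D each appear at most once; no smaller symbol precedes a larger one (values never increase from left to right). Value: C (100) + X (10) + X (10) + X (10) = 130. So it is a valid standard Roman numeral.

Yes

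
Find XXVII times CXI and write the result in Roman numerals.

XXVII = 27
CXI = 111
27 × 111 = 2997

MMCMXCVII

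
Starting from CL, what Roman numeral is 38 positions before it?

CL = 150
150 - 38 = 112

CXII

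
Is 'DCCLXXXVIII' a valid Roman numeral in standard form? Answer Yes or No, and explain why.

'DCCLXXXVIII': Check the rules: uses only the symbols I, V, X, L, C, D, M; no symbol is repeated more than three times in a row; V, L and D each appear at most once; no smaller symbol precedes a larger one (values never increase from left to right). Value: D (500) + C (100) + C (100) + L (50) + X (10) + X (10) + X (10) + V (5) + I (1) + I (1) + I (1) = 788. So it is a valid standard Roman numeral.

Yes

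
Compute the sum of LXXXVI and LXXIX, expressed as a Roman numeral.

LXXXVI = 86
LXXIX = 79
86 + 79 = 165

CLXV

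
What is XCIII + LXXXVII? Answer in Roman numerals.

XCIII = 93
LXXXVII = 87
93 + 87 = 180

CLXXX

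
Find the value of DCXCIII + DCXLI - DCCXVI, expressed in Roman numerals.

DCXCIII = 693, DCXLI = 641, DCCXVI = 716
693 + 641 = 1334
1334 - 716 = 618

DCXVIII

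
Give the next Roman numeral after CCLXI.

CCLXI = 261; next is 262

CCLXII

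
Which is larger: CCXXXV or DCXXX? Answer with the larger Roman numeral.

CCXXXV = 235
DCXXX = 630
630 is larger

DCXXX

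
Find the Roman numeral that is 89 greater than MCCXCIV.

MCCXCIV = 1294
1294 + 89 = 1383

MCCCLXXXIII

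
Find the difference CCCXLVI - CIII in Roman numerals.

CCCXLVI = 346
CIII = 103
346 - 103 = 243

CCXLIII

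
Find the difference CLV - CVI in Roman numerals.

CLV = 155
CVI = 106
155 - 106 = 49

XLIX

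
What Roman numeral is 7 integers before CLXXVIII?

CLXXVIII = 178
178 - 7 = 171

CLXXI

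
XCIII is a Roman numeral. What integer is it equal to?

XCIII: XC=90, I=1, I=1, I=1
90 + 1 + 1 + 1 = 93

93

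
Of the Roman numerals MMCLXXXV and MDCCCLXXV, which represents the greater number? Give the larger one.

MMCLXXXV = 2185
MDCCCLXXV = 1875
2185 is larger

MMCLXXXV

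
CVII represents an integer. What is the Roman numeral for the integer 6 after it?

CVII = 107
107 + 6 = 113

CXIII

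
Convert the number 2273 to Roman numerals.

Convert 2273 to Roman numerals:
  2273 contains 2×1000 (MM)
  273 contains 2×100 (CC)
  73 contains 1×50 (L)
  23 contains 2×10 (XX)
  3 contains 3×1 (III)

MMCCLXXIII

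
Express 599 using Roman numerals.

Convert 599 to Roman numerals:
  599 contains 1×500 (D)
  99 contains 1×90 (XC)
  9 contains 1×9 (IX)

DXCIX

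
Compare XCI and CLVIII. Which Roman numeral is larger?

XCI = 91
CLVIII = 158
158 is larger

CLVIII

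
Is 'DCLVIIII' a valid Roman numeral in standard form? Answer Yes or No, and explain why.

'DCLVIIII': More than 3 consecutive I's

No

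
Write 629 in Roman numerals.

Convert 629 to Roman numerals:
  629 contains 1×500 (D)
  129 contains 1×100 (C)
  29 contains 2×10 (XX)
  9 contains 1×9 (IX)

DCXXIX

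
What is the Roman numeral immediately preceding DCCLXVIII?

DCCLXVIII = 768, so the previous integer is 768 - 1 = 767

DCCLXVII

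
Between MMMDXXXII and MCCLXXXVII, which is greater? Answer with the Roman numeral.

MMMDXXXII = 3532
MCCLXXXVII = 1287
3532 is larger

MMMDXXXII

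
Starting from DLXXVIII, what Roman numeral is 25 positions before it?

DLXXVIII = 578
578 - 25 = 553

DLIII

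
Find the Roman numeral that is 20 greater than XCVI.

XCVI = 96
96 + 20 = 116

CXVI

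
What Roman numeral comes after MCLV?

MCLV = 1155; next is 1156

MCLVI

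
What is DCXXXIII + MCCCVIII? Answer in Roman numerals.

DCXXXIII = 633
MCCCVIII = 1308
633 + 1308 = 1941

MCMXLI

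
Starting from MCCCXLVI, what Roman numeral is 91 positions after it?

MCCCXLVI = 1346
1346 + 91 = 1437

MCDXXXVII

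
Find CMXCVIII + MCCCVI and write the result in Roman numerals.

CMXCVIII = 998
MCCCVI = 1306
998 + 1306 = 2304

MMCCCIV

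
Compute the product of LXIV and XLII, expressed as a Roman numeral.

LXIV = 64
XLII = 42
64 × 42 = 2688

MMDCLXXXVIII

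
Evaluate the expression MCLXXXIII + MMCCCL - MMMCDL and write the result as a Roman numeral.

MCLXXXIII = 1183, MMCCCL = 2350, MMMCDL = 3450
1183 + 2350 = 3533
3533 - 3450 = 83

LXXXIII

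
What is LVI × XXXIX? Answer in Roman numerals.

LVI = 56
XXXIX = 39
56 × 39 = 2184

MMCLXXXIV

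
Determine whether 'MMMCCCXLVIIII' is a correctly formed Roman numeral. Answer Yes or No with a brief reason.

'MMMCCCXLVIIII': More than 3 consecutive I's

No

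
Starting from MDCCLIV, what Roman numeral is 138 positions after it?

MDCCLIV = 1754
1754 + 138 = 1892

MDCCCXCII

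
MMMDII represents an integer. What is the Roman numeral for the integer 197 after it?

MMMDII = 3502
3502 + 197 = 3699

MMMDCXCIX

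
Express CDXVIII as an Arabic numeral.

CDXVIII: CD=400, X=10, V=5, I=1, I=1, I=1
400 + 10 + 5 + 1 + 1 + 1 = 418

418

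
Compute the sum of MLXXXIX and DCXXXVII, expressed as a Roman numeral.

MLXXXIX = 1089
DCXXXVII = 637
1089 + 637 = 1726

MDCCXXVI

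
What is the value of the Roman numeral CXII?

CXII: C=100, X=10, I=1, I=1
100 + 10 + 1 + 1 = 112

112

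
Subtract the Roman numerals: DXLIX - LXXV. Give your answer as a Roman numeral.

DXLIX = 549
LXXV = 75
549 - 75 = 474

CDLXXIV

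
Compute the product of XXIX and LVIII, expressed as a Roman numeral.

XXIX = 29
LVIII = 58
29 × 58 = 1682

MDCLXXXII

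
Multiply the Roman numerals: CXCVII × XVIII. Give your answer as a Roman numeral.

CXCVII = 197
XVIII = 18
197 × 18 = 3546

MMMDXLVI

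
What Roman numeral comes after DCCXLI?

DCCXLI = 741; next is 742

DCCXLII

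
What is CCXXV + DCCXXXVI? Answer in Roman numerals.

CCXXV = 225
DCCXXXVI = 736
225 + 736 = 961

CMLXI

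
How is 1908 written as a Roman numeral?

Convert 1908 to Roman numerals:
  1908 contains 1×1000 (M)
  908 contains 1×900 (CM)
  8 contains 1×5 (V)
  3 contains 3×1 (III)

MCMVIII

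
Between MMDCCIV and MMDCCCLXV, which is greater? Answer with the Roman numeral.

MMDCCIV = 2704
MMDCCCLXV = 2865
2865 is larger

MMDCCCLXV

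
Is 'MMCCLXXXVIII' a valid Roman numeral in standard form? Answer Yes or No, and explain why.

'MMCCLXXXVIII': Check the rules: uses only the symbols I, V, X, L, C, D, M; no symbol is repeated more than three times in a row; V, L and D each appear at most once; no smaller symbol precedes a larger one (values never increase from left to right). Value: M (1000) + M (1000) + C (100) + C (100) + L (50) + X (10) + X (10) + X (10) + V (5) + I (1) + I (1) + I (1) = 2288. So it is a valid standard Roman numeral.

Yes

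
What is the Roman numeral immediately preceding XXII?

XXII = 22; previous is 21

XXI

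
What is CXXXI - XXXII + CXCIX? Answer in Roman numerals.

CXXXI = 131, XXXII = 32, CXCIX = 199
131 - 32 = 99
99 + 199 = 298

CCXCVIII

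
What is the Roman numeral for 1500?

Convert 1500 to Roman numerals:
  1500 contains 1×1000 (M)
  500 contains 1×500 (D)

MD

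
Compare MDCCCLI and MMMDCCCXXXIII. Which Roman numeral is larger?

MDCCCLI = 1851
MMMDCCCXXXIII = 3833
3833 is larger

MMMDCCCXXXIII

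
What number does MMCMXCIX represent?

MMCMXCIX: M=1000, M=1000, CM=900, XC=90, IX=9
1000 + 1000 + 900 + 90 + 9 = 2999

2999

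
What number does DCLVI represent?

DCLVI: D=500, C=100, L=50, V=5, I=1
500 + 100 + 50 + 5 + 1 = 656

656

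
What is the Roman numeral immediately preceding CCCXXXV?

CCCXXXV = 335, so the previous integer is 335 - 1 = 334

CCCXXXIV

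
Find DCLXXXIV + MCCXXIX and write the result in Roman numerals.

DCLXXXIV = 684
MCCXXIX = 1229
684 + 1229 = 1913

MCMXIII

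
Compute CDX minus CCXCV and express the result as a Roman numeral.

CDX = 410
CCXCV = 295
410 - 295 = 115

CXV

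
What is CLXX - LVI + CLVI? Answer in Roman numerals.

CLXX = 170, LVI = 56, CLVI = 156
170 - 56 = 114
114 + 156 = 270

CCLXX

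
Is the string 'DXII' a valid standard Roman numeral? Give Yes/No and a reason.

'DXII': Check the rules: uses only the symbols I, V, X, L, C, D, M; no symbol is repeated more than three times in a row; V, L and D each appear at most once; no smaller symbol precedes a larger one (values never increase from left to right). Value: D (500) + X (10) + I (1) + I (1) = 512. So it is a valid standard Roman numeral.

Yes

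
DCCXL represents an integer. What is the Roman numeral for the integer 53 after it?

DCCXL = 740
740 + 53 = 793

DCCXCIII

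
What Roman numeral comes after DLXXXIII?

DLXXXIII = 583, so the next integer is 583 + 1 = 584

DLXXXIV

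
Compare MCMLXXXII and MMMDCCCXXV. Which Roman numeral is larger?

MCMLXXXII = 1982
MMMDCCCXXV = 3825
3825 is larger

MMMDCCCXXV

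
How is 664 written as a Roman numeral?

Convert 664 to Roman numerals:
  664 contains 1×500 (D)
  164 contains 1×100 (C)
  64 contains 1×50 (L)
  14 contains 1×10 (X)
  4 contains 1×4 (IV)

DCLXIV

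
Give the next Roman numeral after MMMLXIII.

MMMLXIII = 3063, so the next integer is 3063 + 1 = 3064

MMMLXIV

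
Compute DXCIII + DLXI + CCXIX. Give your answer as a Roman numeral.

DXCIII = 593, DLXI = 561, CCXIX = 219
593 + 561 = 1154
1154 + 219 = 1373

MCCCLXXIII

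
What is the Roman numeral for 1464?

Convert 1464 to Roman numerals:
  1464 contains 1×1000 (M)
  464 contains 1×400 (CD)
  64 contains 1×50 (L)
  14 contains 1×10 (X)
  4 contains 1×4 (IV)

MCDLXIV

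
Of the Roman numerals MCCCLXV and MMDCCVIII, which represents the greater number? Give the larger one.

MCCCLXV = 1365
MMDCCVIII = 2708
2708 is larger

MMDCCVIII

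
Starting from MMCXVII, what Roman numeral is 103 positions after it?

MMCXVII = 2117
2117 + 103 = 2220

MMCCXX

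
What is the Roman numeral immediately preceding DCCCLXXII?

DCCCLXXII = 872; previous is 871

DCCCLXXI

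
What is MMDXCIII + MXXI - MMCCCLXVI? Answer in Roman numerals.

MMDXCIII = 2593, MXXI = 1021, MMCCCLXVI = 2366
2593 + 1021 = 3614
3614 - 2366 = 1248

MCCXLVIII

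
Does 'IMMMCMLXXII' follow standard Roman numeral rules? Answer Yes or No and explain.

'IMMMCMLXXII': Invalid subtractive combination: IM

No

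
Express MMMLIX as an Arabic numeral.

MMMLIX: M=1000, M=1000, M=1000, L=50, IX=9
1000 + 1000 + 1000 + 50 + 9 = 3059

3059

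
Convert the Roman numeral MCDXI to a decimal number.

MCDXI: M=1000, CD=400, X=10, I=1
1000 + 400 + 10 + 1 = 1411

1411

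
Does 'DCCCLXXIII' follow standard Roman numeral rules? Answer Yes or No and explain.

'DCCCLXXIII': Check the rules: uses only the symbols I, V, X, L, C, D, M; no symbol is repeated more than three times in a row; V, L and D each appear at most once; no smaller symbol precedes a larger one (values never increase from left to right). Value: D (500) + C (100) + C (100) + C (100) + L (50) + X (10) + X (10) + I (1) + I (1) + I (1) = 873. So it is a valid standard Roman numeral.

Yes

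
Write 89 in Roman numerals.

Convert 89 to Roman numerals:
  89 contains 1×50 (L)
  39 contains 3×10 (XXX)
  9 contains 1×9 (IX)

LXXXIX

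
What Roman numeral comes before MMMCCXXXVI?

MMMCCXXXVI = 3236; previous is 3235

MMMCCXXXV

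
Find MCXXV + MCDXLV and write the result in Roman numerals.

MCXXV = 1125
MCDXLV = 1445
1125 + 1445 = 2570

MMDLXX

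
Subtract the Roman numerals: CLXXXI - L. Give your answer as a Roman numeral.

CLXXXI = 181
L = 50
181 - 50 = 131

CXXXI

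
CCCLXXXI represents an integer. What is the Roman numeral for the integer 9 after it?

CCCLXXXI = 381
381 + 9 = 390

CCCXC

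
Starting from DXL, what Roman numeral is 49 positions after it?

DXL = 540
540 + 49 = 589

DLXXXIX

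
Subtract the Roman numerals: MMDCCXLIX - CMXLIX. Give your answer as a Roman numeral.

MMDCCXLIX = 2749
CMXLIX = 949
2749 - 949 = 1800

MDCCC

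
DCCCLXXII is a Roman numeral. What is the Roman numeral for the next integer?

DCCCLXXII = 872; next is 873

DCCCLXXIII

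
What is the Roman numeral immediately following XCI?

XCI = 91, so the next integer is 91 + 1 = 92

XCII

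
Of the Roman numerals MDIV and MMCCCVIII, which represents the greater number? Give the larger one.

MDIV = 1504
MMCCCVIII = 2308
2308 is larger

MMCCCVIII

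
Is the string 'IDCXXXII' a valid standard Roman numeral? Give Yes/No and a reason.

'IDCXXXII': Invalid subtractive combination: ID

No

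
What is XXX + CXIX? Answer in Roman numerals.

XXX = 30
CXIX = 119
30 + 119 = 149

CXLIX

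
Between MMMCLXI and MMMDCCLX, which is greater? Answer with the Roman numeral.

MMMCLXI = 3161
MMMDCCLX = 3760
3760 is larger

MMMDCCLX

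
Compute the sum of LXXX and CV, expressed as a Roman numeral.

LXXX = 80
CV = 105
80 + 105 = 185

CLXXXV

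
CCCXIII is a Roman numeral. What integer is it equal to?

CCCXIII: C=100, C=100, C=100, X=10, I=1, I=1, I=1
100 + 100 + 100 + 10 + 1 + 1 + 1 = 313

313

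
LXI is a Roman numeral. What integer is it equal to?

LXI: L=50, X=10, I=1
50 + 10 + 1 = 61

61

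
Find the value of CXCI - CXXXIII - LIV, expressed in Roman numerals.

CXCI = 191, CXXXIII = 133, LIV = 54
191 - 133 = 58
58 - 54 = 4

IV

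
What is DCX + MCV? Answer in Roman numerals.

DCX = 610
MCV = 1105
610 + 1105 = 1715

MDCCXV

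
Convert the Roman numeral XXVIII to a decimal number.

XXVIII: X=10, X=10, V=5, I=1, I=1, I=1
10 + 10 + 5 + 1 + 1 + 1 = 28

28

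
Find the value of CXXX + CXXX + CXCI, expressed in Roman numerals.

CXXX = 130, CXXX = 130, CXCI = 191
130 + 130 = 260
260 + 191 = 451

CDLI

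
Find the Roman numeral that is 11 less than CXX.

CXX = 120
120 - 11 = 109

CIX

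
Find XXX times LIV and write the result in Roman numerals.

XXX = 30
LIV = 54
30 × 54 = 1620

MDCXX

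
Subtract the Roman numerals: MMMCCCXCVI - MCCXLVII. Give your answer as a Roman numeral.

MMMCCCXCVI = 3396
MCCXLVII = 1247
3396 - 1247 = 2149

MMCXLIX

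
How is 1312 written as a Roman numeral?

Convert 1312 to Roman numerals:
  1312 contains 1×1000 (M)
  312 contains 3×100 (CCC)
  12 contains 1×10 (X)
  2 contains 2×1 (II)

MCCCXII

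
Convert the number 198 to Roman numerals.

Convert 198 to Roman numerals:
  198 contains 1×100 (C)
  98 contains 1×90 (XC)
  8 contains 1×5 (V)
  3 contains 3×1 (III)

CXCVIII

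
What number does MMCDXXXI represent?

MMCDXXXI: M=1000, M=1000, CD=400, X=10, X=10, X=10, I=1
1000 + 1000 + 400 + 10 + 10 + 10 + 1 = 2431

2431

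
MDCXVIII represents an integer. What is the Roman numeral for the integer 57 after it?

MDCXVIII = 1618
1618 + 57 = 1675

MDCLXXV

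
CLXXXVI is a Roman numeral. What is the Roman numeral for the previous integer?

CLXXXVI = 186; previous is 185

CLXXXV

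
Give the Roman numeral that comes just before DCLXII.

DCLXII = 662, so the previous integer is 662 - 1 = 661

DCLXI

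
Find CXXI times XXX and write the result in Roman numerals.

CXXI = 121
XXX = 30
121 × 30 = 3630

MMMDCXXX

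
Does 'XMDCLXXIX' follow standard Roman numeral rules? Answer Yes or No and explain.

'XMDCLXXIX': Invalid subtractive combination: XM

No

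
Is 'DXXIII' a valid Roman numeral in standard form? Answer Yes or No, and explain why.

'DXXIII': Check the rules: uses only the symbols I, V, X, L, C, D, M; no symbol is repeated more than three times in a row; V, L and D each appear at most once; no smaller symbol precedes a larger one (values never increase from left to right). Value: D (500) + X (10) + X (10) + I (1) + I (1) + I (1) = 523. So it is a valid standard Roman numeral.

Yes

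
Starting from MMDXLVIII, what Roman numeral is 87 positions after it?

MMDXLVIII = 2548
2548 + 87 = 2635

MMDCXXXV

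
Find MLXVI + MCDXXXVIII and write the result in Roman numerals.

MLXVI = 1066
MCDXXXVIII = 1438
1066 + 1438 = 2504

MMDIV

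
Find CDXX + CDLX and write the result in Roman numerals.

CDXX = 420
CDLX = 460
420 + 460 = 880

DCCCLXXX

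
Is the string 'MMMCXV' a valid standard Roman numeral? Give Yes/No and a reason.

'MMMCXV': Check the rules: uses only the symbols I, V, X, L, C, D, M; no symbol is repeated more than three times in a row; V, L and D each appear at most once; no smaller symbol precedes a larger one (values never increase from left to right). Value: M (1000) + M (1000) + M (1000) + C (100) + X (10) + V (5) = 3115. So it is a valid standard Roman numeral.

Yes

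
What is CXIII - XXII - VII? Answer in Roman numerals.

CXIII = 113, XXII = 22, VII = 7
113 - 22 = 91
91 - 7 = 84

LXXXIV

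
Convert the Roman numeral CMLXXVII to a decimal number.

CMLXXVII: CM=900, L=50, X=10, X=10, V=5, I=1, I=1
900 + 50 + 10 + 10 + 5 + 1 + 1 = 977

977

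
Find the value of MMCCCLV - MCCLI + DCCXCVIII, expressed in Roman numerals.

MMCCCLV = 2355, MCCLI = 1251, DCCXCVIII = 798
2355 - 1251 = 1104
1104 + 798 = 1902

MCMII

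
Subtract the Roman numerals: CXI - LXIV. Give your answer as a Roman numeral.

CXI = 111
LXIV = 64
111 - 64 = 47

XLVII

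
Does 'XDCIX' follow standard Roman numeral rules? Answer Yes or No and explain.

'XDCIX': Invalid subtractive combination: XD

No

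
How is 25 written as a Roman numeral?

Convert 25 to Roman numerals:
  25 contains 2×10 (XX)
  5 contains 1×5 (V)

XXV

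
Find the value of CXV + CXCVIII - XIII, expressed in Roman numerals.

CXV = 115, CXCVIII = 198, XIII = 13
115 + 198 = 313
313 - 13 = 300

CCC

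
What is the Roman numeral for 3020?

Convert 3020 to Roman numerals:
  3020 contains 3×1000 (MMM)
  20 contains 2×10 (XX)

MMMXX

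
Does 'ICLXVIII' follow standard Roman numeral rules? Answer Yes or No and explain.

'ICLXVIII': Invalid subtractive combination: IC

No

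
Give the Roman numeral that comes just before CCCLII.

CCCLII = 352, so the previous integer is 352 - 1 = 351

CCCLI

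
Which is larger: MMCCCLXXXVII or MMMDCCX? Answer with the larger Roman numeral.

MMCCCLXXXVII = 2387
MMMDCCX = 3710
3710 is larger

MMMDCCX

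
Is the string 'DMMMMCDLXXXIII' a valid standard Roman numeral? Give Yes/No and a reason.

'DMMMMCDLXXXIII': More than 3 consecutive M's

No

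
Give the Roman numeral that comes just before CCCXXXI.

CCCXXXI = 331, so the previous integer is 331 - 1 = 330

CCCXXX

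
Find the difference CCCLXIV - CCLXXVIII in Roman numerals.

CCCLXIV = 364
CCLXXVIII = 278
364 - 278 = 86

LXXXVI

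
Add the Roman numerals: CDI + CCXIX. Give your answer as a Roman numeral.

CDI = 401
CCXIX = 219
401 + 219 = 620

DCXX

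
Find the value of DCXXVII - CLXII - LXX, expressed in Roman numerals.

DCXXVII = 627, CLXII = 162, LXX = 70
627 - 162 = 465
465 - 70 = 395

CCCXCV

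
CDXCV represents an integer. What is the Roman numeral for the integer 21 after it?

CDXCV = 495
495 + 21 = 516

DXVI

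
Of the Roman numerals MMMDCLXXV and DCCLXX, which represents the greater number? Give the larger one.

MMMDCLXXV = 3675
DCCLXX = 770
3675 is larger

MMMDCLXXV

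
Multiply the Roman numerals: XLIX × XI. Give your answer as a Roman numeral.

XLIX = 49
XI = 11
49 × 11 = 539

DXXXIX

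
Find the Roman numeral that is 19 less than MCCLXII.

MCCLXII = 1262
1262 - 19 = 1243

MCCXLIII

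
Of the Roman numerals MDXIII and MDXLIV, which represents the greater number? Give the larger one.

MDXIII = 1513
MDXLIV = 1544
1544 is larger

MDXLIV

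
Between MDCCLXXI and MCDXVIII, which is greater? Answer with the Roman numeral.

MDCCLXXI = 1771
MCDXVIII = 1418
1771 is larger

MDCCLXXI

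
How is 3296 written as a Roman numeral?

Convert 3296 to Roman numerals:
  3296 contains 3×1000 (MMM)
  296 contains 2×100 (CC)
  96 contains 1×90 (XC)
  6 contains 1×5 (V)
  1 contains 1×1 (I)

MMMCCXCVI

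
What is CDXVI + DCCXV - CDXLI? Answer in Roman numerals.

CDXVI = 416, DCCXV = 715, CDXLI = 441
416 + 715 = 1131
1131 - 441 = 690

DCXC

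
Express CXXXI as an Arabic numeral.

CXXXI: C=100, X=10, X=10, X=10, I=1
100 + 10 + 10 + 10 + 1 = 131

131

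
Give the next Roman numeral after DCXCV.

DCXCV = 695; next is 696

DCXCVI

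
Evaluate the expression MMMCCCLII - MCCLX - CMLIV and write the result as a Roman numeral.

MMMCCCLII = 3352, MCCLX = 1260, CMLIV = 954
3352 - 1260 = 2092
2092 - 954 = 1138

MCXXXVIII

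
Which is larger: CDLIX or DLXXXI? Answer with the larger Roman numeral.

CDLIX = 459
DLXXXI = 581
581 is larger

DLXXXI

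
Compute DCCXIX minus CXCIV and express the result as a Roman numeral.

DCCXIX = 719
CXCIV = 194
719 - 194 = 525

DXXV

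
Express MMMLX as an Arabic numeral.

MMMLX: M=1000, M=1000, M=1000, L=50, X=10
1000 + 1000 + 1000 + 50 + 10 = 3060

3060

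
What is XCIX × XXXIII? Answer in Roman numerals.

XCIX = 99
XXXIII = 33
99 × 33 = 3267

MMMCCLXVII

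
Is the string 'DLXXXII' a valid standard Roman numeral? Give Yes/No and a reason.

'DLXXXII': Check the rules: uses only the symbols I, V, X, L, C, D, M; no symbol is repeated more than three times in a row; V, L and D each appear at most once; no smaller symbol precedes a larger one (values never increase from left to right). Value: D (500) + L (50) + X (10) + X (10) + X (10) + I (1) + I (1) = 582. So it is a valid standard Roman numeral.

Yes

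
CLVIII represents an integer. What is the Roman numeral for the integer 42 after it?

CLVIII = 158
158 + 42 = 200

CC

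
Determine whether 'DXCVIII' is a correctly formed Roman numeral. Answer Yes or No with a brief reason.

'DXCVIII': Check the rules: uses only the symbols I, V, X, L, C, D, M; no symbol is repeated more than three times in a row; V, L and D each appear at most once; the only place a smaller symbol precedes a larger one is the allowed subtractive pair XC, the symbol right after such a pair (if any) is smaller than the pair's first symbol, and otherwise the values never increase from left to right. Value: D (500) + XC (90) + V (5) + I (1) + I (1) + I (1) = 598. So it is a valid standard Roman numeral.

Yes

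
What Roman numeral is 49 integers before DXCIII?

DXCIII = 593
593 - 49 = 544

DXLIV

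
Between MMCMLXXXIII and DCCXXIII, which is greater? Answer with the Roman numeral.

MMCMLXXXIII = 2983
DCCXXIII = 723
2983 is larger

MMCMLXXXIII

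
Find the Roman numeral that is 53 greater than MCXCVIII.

MCXCVIII = 1198
1198 + 53 = 1251

MCCLI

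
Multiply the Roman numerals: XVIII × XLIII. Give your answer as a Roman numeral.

XVIII = 18
XLIII = 43
18 × 43 = 774

DCCLXXIV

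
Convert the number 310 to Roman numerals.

Convert 310 to Roman numerals:
  310 contains 3×100 (CCC)
  10 contains 1×10 (X)

CCCX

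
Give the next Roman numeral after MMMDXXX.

MMMDXXX = 3530, so the next integer is 3530 + 1 = 3531

MMMDXXXI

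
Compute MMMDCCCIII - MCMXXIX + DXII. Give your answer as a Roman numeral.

MMMDCCCIII = 3803, MCMXXIX = 1929, DXII = 512
3803 - 1929 = 1874
1874 + 512 = 2386

MMCCCLXXXVI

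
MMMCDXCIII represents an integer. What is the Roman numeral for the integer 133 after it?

MMMCDXCIII = 3493
3493 + 133 = 3626

MMMDCXXVI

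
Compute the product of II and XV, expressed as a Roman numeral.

II = 2
XV = 15
2 × 15 = 30

XXX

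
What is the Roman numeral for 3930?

Convert 3930 to Roman numerals:
  3930 contains 3×1000 (MMM)
  930 contains 1×900 (CM)
  30 contains 3×10 (XXX)

MMMCMXXX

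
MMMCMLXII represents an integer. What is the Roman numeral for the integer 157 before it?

MMMCMLXII = 3962
3962 - 157 = 3805

MMMDCCCV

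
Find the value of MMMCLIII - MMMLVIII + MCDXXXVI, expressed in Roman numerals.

MMMCLIII = 3153, MMMLVIII = 3058, MCDXXXVI = 1436
3153 - 3058 = 95
95 + 1436 = 1531

MDXXXI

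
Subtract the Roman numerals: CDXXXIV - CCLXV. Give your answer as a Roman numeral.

CDXXXIV = 434
CCLXV = 265
434 - 265 = 169

CLXIX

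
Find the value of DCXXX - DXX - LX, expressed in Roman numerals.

DCXXX = 630, DXX = 520, LX = 60
630 - 520 = 110
110 - 60 = 50

L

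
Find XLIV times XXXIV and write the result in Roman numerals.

XLIV = 44
XXXIV = 34
44 × 34 = 1496

MCDXCVI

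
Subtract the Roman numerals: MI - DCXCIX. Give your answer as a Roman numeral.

MI = 1001
DCXCIX = 699
1001 - 699 = 302

CCCII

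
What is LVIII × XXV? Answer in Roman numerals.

LVIII = 58
XXV = 25
58 × 25 = 1450

MCDL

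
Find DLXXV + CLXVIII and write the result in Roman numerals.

DLXXV = 575
CLXVIII = 168
575 + 168 = 743

DCCXLIII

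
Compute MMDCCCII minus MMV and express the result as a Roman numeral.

MMDCCCII = 2802
MMV = 2005
2802 - 2005 = 797

DCCXCVII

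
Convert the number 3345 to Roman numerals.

Convert 3345 to Roman numerals:
  3345 contains 3×1000 (MMM)
  345 contains 3×100 (CCC)
  45 contains 1×40 (XL)
  5 contains 1×5 (V)

MMMCCCXLV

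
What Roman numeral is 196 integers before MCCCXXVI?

MCCCXXVI = 1326
1326 - 196 = 1130

MCXXX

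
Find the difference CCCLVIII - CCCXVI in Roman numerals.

CCCLVIII = 358
CCCXVI = 316
358 - 316 = 42

XLII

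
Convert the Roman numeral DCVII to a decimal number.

DCVII: D=500, C=100, V=5, I=1, I=1
500 + 100 + 5 + 1 + 1 = 607

607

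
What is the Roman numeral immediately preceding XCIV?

XCIV = 94, so the previous integer is 94 - 1 = 93

XCIII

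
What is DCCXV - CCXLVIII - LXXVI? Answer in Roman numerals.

DCCXV = 715, CCXLVIII = 248, LXXVI = 76
715 - 248 = 467
467 - 76 = 391

CCCXCI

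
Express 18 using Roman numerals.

Convert 18 to Roman numerals:
  18 contains 1×10 (X)
  8 contains 1×5 (V)
  3 contains 3×1 (III)

XVIII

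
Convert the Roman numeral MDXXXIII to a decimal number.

MDXXXIII: M=1000, D=500, X=10, X=10, X=10, I=1, I=1, I=1
1000 + 500 + 10 + 10 + 10 + 1 + 1 + 1 = 1533

1533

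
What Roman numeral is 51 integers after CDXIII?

CDXIII = 413
413 + 51 = 464

CDLXIV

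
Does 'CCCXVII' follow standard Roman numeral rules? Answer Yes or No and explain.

'CCCXVII': Check the rules: uses only the symbols I, V, X, L, C, D, M; no symbol is repeated more than three times in a row; V, L and D each appear at most once; no smaller symbol precedes a larger one (values never increase from left to right). Value: C (100) + C (100) + C (100) + X (10) + V (5) + I (1) + I (1) = 317. So it is a valid standard Roman numeral.

Yes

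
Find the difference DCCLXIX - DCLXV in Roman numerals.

DCCLXIX = 769
DCLXV = 665
769 - 665 = 104

CIV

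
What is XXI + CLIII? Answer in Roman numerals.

XXI = 21
CLIII = 153
21 + 153 = 174

CLXXIV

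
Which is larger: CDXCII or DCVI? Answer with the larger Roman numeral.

CDXCII = 492
DCVI = 606
606 is larger

DCVI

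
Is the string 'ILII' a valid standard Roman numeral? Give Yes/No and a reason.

'ILII': Invalid subtractive combination: IL

No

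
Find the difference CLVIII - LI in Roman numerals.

CLVIII = 158
LI = 51
158 - 51 = 107

CVII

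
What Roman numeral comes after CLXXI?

CLXXI = 171; next is 172

CLXXII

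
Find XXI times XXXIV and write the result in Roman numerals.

XXI = 21
XXXIV = 34
21 × 34 = 714

DCCXIV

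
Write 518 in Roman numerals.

Convert 518 to Roman numerals:
  518 contains 1×500 (D)
  18 contains 1×10 (X)
  8 contains 1×5 (V)
  3 contains 3×1 (III)

DXVIII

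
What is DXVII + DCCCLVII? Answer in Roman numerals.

DXVII = 517
DCCCLVII = 857
517 + 857 = 1374

MCCCLXXIV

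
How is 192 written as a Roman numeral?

Convert 192 to Roman numerals:
  192 contains 1×100 (C)
  92 contains 1×90 (XC)
  2 contains 2×1 (II)

CXCII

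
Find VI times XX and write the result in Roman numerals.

VI = 6
XX = 20
6 × 20 = 120

CXX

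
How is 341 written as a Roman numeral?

Convert 341 to Roman numerals:
  341 contains 3×100 (CCC)
  41 contains 1×40 (XL)
  1 contains 1×1 (I)

CCCXLI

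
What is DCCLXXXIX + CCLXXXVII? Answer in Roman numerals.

DCCLXXXIX = 789
CCLXXXVII = 287
789 + 287 = 1076

MLXXVI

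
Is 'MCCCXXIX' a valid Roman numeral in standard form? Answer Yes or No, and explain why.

'MCCCXXIX': Check the rules: uses only the symbols I, V, X, L, C, D, M; no symbol is repeated more than three times in a row; V, L and D each appear at most once; the only place a smaller symbol precedes a larger one is the allowed subtractive pair IX, the symbol right after such a pair (if any) is smaller than the pair's first symbol, and otherwise the values never increase from left to right. Value: M (1000) + C (100) + C (100) + C (100) + X (10) + X (10) + IX (9) = 1329. So it is a valid standard Roman numeral.

Yes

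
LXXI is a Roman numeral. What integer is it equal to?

LXXI: L=50, X=10, X=10, I=1
50 + 10 + 10 + 1 = 71

71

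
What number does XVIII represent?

XVIII: X=10, V=5, I=1, I=1, I=1
10 + 5 + 1 + 1 + 1 = 18

18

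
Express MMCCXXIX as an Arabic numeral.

MMCCXXIX: M=1000, M=1000, C=100, C=100, X=10, X=10, IX=9
1000 + 1000 + 100 + 100 + 10 + 10 + 9 = 2229

2229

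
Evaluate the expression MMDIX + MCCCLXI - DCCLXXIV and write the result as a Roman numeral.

MMDIX = 2509, MCCCLXI = 1361, DCCLXXIV = 774
2509 + 1361 = 3870
3870 - 774 = 3096

MMMXCVI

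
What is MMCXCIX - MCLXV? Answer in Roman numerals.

MMCXCIX = 2199
MCLXV = 1165
2199 - 1165 = 1034

MXXXIV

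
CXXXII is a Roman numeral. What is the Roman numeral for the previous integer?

CXXXII = 132; previous is 131

CXXXI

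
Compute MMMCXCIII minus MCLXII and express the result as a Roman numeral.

MMMCXCIII = 3193
MCLXII = 1162
3193 - 1162 = 2031

MMXXXI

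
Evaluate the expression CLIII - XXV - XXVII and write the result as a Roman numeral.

CLIII = 153, XXV = 25, XXVII = 27
153 - 25 = 128
128 - 27 = 101

CI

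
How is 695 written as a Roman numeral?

Convert 695 to Roman numerals:
  695 contains 1×500 (D)
  195 contains 1×100 (C)
  95 contains 1×90 (XC)
  5 contains 1×5 (V)

DCXCV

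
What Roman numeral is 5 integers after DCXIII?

DCXIII = 613
613 + 5 = 618

DCXVIII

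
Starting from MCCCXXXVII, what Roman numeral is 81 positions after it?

MCCCXXXVII = 1337
1337 + 81 = 1418

MCDXVIII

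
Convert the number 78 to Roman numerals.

Convert 78 to Roman numerals:
  78 contains 1×50 (L)
  28 contains 2×10 (XX)
  8 contains 1×5 (V)
  3 contains 3×1 (III)

LXXVIII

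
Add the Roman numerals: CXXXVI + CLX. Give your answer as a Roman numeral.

CXXXVI = 136
CLX = 160
136 + 160 = 296

CCXCVI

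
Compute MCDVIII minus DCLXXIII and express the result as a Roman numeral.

MCDVIII = 1408
DCLXXIII = 673
1408 - 673 = 735

DCCXXXV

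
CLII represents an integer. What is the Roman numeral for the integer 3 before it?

CLII = 152
152 - 3 = 149

CXLIX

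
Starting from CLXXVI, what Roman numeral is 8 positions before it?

CLXXVI = 176
176 - 8 = 168

CLXVIII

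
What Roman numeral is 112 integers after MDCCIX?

MDCCIX = 1709
1709 + 112 = 1821

MDCCCXXI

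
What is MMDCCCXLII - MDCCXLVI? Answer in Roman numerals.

MMDCCCXLII = 2842
MDCCXLVI = 1746
2842 - 1746 = 1096

MXCVI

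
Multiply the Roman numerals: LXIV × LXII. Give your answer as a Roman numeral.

LXIV = 64
LXII = 62
64 × 62 = 3968

MMMCMLXVIII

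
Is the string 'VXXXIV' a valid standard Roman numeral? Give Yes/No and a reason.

'VXXXIV': V should not appear more than once

No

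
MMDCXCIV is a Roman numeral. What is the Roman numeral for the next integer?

MMDCXCIV = 2694, so the next integer is 2694 + 1 = 2695

MMDCXCV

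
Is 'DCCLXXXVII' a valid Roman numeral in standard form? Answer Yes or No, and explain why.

'DCCLXXXVII': Check the rules: uses only the symbols I, V, X, L, C, D, M; no symbol is repeated more than three times in a row; V, L and D each appear at most once; no smaller symbol precedes a larger one (values never increase from left to right). Value: D (500) + C (100) + C (100) + L (50) + X (10) + X (10) + X (10) + V (5) + I (1) + I (1) = 787. So it is a valid standard Roman numeral.

Yes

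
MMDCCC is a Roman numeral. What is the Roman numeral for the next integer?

MMDCCC = 2800; next is 2801

MMDCCCI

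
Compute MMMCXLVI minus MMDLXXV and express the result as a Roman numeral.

MMMCXLVI = 3146
MMDLXXV = 2575
3146 - 2575 = 571

DLXXI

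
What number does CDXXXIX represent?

CDXXXIX: CD=400, X=10, X=10, X=10, IX=9
400 + 10 + 10 + 10 + 9 = 439

439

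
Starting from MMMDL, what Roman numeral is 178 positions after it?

MMMDL = 3550
3550 + 178 = 3728

MMMDCCXXVIII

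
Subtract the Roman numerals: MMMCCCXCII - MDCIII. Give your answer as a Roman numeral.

MMMCCCXCII = 3392
MDCIII = 1603
3392 - 1603 = 1789

MDCCLXXXIX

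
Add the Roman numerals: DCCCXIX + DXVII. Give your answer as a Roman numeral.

DCCCXIX = 819
DXVII = 517
819 + 517 = 1336

MCCCXXXVI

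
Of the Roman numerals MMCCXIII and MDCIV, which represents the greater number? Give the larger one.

MMCCXIII = 2213
MDCIV = 1604
2213 is larger

MMCCXIII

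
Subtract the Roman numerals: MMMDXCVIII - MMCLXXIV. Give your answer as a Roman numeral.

MMMDXCVIII = 3598
MMCLXXIV = 2174
3598 - 2174 = 1424

MCDXXIV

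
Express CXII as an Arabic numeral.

CXII: C=100, X=10, I=1, I=1
100 + 10 + 1 + 1 = 112

112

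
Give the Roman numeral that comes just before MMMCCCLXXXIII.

MMMCCCLXXXIII = 3383; previous is 3382

MMMCCCLXXXII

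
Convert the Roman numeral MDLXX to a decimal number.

MDLXX: M=1000, D=500, L=50, X=10, X=10
1000 + 500 + 50 + 10 + 10 = 1570

1570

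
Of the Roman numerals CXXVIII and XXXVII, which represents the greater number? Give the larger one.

CXXVIII = 128
XXXVII = 37
128 is larger

CXXVIII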